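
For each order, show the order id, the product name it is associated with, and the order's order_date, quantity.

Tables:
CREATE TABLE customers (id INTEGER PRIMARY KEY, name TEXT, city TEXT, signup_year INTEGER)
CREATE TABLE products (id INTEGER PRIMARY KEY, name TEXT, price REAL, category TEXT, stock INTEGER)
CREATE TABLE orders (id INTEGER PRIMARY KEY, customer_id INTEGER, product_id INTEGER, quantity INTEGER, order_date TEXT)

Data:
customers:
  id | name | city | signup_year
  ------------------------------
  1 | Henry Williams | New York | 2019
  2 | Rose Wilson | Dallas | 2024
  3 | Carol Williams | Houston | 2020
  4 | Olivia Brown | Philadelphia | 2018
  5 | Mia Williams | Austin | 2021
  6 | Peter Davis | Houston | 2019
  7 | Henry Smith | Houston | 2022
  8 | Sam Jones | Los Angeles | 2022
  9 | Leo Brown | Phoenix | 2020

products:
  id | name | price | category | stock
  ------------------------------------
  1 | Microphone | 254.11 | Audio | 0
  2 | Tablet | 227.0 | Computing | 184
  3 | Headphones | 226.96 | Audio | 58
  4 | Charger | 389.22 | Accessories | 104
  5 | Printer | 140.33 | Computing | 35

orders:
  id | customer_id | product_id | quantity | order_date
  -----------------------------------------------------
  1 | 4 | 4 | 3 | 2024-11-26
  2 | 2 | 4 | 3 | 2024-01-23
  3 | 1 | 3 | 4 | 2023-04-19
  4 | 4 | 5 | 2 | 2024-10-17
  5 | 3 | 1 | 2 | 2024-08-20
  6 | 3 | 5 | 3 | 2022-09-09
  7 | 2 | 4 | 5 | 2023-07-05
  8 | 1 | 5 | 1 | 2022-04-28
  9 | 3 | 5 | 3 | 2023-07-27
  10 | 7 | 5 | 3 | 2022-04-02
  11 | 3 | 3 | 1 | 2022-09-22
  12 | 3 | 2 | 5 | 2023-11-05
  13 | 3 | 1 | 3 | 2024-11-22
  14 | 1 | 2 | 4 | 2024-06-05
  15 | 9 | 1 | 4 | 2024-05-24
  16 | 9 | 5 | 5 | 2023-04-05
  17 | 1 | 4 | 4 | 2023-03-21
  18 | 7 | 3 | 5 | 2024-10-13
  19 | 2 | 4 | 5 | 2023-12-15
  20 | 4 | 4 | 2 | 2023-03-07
SELECT c.id, p.name AS product, c.order_date, c.quantity FROM orders c JOIN products p ON c.product_id = p.id

Execution result:
id | product | order_date | quantity
1 | Charger | 2024-11-26 | 3
2 | Charger | 2024-01-23 | 3
3 | Headphones | 2023-04-19 | 4
4 | Printer | 2024-10-17 | 2
5 | Microphone | 2024-08-20 | 2
6 | Printer | 2022-09-09 | 3
7 | Charger | 2023-07-05 | 5
8 | Printer | 2022-04-28 | 1
9 | Printer | 2023-07-27 | 3
10 | Printer | 2022-04-02 | 3
11 | Headphones | 2022-09-22 | 1
12 | Tablet | 2023-11-05 | 5
13 | Microphone | 2024-11-22 | 3
14 | Tablet | 2024-06-05 | 4
15 | Microphone | 2024-05-24 | 4
16 | Printer | 2023-04-05 | 5
17 | Charger | 2023-03-21 | 4
18 | Headphones | 2024-10-13 | 5
19 | Charger | 2023-12-15 | 5
20 | Charger | 2023-03-07 | 2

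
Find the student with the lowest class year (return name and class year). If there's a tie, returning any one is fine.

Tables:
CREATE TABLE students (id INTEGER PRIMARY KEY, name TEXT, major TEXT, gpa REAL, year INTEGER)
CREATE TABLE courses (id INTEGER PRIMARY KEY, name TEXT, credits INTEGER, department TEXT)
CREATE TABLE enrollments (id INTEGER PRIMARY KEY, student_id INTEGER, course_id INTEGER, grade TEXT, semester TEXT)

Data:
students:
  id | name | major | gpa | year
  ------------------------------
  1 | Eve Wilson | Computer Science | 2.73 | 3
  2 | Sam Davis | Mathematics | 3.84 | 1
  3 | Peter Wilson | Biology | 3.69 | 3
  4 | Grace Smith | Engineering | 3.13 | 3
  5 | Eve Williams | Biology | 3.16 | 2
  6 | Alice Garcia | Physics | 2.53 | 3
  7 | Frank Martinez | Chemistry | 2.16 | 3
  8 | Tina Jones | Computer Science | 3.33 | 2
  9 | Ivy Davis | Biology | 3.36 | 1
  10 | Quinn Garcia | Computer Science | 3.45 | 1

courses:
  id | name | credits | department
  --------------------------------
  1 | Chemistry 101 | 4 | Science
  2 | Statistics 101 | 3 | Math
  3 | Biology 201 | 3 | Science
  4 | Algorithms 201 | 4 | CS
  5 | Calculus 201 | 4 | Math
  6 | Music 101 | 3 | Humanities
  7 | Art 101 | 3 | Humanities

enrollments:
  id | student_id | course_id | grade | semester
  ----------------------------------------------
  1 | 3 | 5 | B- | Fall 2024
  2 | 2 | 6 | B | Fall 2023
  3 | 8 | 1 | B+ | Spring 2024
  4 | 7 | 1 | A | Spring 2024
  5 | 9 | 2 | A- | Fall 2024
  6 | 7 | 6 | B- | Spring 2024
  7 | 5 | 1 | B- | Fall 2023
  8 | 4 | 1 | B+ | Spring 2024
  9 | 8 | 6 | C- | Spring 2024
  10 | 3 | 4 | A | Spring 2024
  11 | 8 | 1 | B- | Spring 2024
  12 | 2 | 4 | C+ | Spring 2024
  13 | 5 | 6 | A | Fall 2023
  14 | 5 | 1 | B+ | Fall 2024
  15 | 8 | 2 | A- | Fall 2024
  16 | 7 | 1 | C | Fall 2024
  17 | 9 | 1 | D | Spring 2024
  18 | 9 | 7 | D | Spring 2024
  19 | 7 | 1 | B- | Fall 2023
SELECT name, year FROM students ORDER BY year ASC LIMIT 1

Execution result:
name | year
Sam Davis | 1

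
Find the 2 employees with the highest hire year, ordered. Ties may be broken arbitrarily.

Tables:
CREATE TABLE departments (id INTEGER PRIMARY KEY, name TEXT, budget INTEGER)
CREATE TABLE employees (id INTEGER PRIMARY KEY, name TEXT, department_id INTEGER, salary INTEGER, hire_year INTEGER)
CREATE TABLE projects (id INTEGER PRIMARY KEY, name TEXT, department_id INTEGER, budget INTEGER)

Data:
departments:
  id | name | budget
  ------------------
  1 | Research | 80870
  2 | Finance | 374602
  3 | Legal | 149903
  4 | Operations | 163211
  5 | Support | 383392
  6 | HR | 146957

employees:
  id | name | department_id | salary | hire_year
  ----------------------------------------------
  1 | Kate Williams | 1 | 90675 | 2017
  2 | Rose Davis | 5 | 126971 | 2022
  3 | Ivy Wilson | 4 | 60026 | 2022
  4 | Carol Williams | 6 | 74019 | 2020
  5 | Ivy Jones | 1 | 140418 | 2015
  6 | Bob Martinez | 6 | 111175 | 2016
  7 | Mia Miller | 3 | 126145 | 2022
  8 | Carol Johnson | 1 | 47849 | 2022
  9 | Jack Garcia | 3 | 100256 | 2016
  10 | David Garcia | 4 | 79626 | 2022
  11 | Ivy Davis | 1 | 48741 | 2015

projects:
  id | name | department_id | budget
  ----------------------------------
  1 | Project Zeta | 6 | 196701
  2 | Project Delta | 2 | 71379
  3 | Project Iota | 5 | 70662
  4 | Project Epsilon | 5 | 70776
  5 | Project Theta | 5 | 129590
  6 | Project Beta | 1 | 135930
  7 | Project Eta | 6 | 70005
SELECT name, hire_year FROM employees ORDER BY hire_year DESC LIMIT 2

Execution result:
name | hire_year
Rose Davis | 2022
Ivy Wilson | 2022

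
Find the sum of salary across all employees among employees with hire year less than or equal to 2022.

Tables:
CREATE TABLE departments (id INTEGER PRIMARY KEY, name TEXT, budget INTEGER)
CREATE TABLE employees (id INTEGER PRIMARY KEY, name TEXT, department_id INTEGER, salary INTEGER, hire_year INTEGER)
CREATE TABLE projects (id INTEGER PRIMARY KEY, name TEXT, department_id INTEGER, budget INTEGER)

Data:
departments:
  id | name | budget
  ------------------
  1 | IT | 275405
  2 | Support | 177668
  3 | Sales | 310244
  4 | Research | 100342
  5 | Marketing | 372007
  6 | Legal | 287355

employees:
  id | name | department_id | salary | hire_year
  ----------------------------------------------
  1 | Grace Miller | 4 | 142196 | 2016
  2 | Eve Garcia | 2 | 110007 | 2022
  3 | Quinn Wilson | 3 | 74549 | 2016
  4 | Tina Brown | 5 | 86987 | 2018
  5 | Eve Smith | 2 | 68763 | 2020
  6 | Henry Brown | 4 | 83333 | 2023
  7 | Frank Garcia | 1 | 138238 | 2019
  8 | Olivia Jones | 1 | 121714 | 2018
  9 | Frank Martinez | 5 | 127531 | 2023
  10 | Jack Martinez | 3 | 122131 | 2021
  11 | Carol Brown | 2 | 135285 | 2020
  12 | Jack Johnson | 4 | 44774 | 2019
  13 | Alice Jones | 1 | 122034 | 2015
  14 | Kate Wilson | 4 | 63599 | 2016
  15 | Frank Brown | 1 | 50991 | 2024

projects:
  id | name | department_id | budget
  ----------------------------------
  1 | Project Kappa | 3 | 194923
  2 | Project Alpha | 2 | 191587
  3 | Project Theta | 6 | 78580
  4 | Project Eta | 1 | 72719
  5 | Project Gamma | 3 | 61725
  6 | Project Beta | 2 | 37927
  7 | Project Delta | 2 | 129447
SELECT SUM(salary) FROM employees WHERE hire_year <= 2022

Execution result:
1230277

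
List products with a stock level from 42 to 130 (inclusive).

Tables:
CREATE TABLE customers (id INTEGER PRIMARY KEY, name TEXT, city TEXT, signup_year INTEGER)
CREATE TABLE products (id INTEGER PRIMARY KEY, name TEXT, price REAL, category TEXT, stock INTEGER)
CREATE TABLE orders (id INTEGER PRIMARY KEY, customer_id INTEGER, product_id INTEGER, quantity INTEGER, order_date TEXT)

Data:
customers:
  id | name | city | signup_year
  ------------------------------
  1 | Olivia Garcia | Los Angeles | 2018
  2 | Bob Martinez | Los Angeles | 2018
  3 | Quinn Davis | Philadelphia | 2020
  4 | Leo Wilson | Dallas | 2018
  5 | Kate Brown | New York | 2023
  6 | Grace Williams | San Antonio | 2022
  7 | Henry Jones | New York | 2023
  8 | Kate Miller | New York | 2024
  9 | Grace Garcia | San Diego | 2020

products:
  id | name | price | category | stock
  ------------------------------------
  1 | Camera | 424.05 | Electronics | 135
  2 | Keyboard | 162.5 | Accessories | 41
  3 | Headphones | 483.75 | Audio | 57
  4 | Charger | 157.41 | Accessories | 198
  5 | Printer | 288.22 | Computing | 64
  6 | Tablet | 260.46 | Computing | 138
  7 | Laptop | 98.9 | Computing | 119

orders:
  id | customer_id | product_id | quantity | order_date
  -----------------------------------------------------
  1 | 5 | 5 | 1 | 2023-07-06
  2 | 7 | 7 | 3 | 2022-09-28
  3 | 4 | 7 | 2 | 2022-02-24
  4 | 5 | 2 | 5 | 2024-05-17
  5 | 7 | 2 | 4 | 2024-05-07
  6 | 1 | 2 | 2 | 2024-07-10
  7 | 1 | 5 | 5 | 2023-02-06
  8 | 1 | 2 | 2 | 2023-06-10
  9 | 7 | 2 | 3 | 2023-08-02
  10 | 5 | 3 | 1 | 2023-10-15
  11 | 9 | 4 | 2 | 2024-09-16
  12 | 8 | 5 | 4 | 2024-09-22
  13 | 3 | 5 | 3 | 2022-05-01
SELECT name, stock FROM products WHERE stock BETWEEN 42 AND 130

Execution result:
name | stock
Headphones | 57
Printer | 64
Laptop | 119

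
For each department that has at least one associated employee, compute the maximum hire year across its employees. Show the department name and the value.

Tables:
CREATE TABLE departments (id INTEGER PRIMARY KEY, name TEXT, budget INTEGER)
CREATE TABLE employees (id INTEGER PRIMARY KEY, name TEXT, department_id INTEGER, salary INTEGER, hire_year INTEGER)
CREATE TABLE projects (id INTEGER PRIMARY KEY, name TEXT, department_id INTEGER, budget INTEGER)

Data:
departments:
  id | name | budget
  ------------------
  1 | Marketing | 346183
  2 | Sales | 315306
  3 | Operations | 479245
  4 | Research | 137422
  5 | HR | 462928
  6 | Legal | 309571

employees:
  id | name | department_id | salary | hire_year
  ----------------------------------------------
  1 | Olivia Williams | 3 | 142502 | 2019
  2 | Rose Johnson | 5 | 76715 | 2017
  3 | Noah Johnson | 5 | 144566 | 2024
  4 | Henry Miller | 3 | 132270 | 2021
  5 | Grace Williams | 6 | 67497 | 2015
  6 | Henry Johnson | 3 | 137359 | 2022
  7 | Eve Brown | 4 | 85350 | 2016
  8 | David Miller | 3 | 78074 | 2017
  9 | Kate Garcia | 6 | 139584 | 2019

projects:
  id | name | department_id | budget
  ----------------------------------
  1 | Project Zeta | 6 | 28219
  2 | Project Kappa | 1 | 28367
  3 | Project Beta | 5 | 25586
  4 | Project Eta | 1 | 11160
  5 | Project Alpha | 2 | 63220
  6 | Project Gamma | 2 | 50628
SELECT p.name, MAX(c.hire_year) AS max_hire_year FROM employees c JOIN departments p ON c.department_id = p.id GROUP BY p.id, p.name

Execution result:
name | max_hire_year
Operations | 2022
Research | 2016
HR | 2024
Legal | 2019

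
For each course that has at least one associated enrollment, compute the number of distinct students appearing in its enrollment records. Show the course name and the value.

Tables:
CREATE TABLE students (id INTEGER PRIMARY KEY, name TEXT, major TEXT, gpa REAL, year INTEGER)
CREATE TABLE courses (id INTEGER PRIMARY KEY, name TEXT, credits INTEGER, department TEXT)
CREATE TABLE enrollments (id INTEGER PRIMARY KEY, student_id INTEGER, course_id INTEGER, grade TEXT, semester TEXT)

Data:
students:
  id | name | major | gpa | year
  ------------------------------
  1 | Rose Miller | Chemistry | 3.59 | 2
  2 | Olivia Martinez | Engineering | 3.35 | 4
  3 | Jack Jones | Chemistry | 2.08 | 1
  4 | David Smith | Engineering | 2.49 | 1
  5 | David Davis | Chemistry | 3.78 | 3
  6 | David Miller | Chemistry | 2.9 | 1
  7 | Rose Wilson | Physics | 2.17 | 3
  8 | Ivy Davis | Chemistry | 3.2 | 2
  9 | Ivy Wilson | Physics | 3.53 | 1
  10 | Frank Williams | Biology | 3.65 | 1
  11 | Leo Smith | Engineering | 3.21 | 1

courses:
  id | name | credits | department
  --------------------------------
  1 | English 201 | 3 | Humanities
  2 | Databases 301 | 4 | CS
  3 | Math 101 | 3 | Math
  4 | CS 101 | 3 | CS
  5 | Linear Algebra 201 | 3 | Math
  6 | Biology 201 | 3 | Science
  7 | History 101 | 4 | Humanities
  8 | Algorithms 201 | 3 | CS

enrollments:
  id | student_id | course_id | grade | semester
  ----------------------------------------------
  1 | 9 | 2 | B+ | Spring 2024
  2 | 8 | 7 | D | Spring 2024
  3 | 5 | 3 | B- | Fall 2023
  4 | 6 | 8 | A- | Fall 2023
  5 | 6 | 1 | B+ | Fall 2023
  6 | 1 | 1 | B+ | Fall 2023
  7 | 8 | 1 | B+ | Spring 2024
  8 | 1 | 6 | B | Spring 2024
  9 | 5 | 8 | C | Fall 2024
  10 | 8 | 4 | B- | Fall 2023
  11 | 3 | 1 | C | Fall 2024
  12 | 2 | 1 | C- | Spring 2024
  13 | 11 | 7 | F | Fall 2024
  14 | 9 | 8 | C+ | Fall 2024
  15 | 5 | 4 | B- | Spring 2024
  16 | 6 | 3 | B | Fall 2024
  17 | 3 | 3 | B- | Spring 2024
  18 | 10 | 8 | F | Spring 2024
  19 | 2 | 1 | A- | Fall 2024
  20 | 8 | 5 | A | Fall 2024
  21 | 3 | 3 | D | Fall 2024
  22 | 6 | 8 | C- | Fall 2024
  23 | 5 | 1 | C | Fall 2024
SELECT p.name, COUNT(DISTINCT c.student_id) AS distinct_student_count FROM enrollments c JOIN courses p ON c.course_id = p.id GROUP BY p.id, p.name

Execution result:
name | distinct_student_count
English 201 | 6
Databases 301 | 1
Math 101 | 3
CS 101 | 2
Linear Algebra 201 | 1
Biology 201 | 1
History 101 | 2
Algorithms 201 | 4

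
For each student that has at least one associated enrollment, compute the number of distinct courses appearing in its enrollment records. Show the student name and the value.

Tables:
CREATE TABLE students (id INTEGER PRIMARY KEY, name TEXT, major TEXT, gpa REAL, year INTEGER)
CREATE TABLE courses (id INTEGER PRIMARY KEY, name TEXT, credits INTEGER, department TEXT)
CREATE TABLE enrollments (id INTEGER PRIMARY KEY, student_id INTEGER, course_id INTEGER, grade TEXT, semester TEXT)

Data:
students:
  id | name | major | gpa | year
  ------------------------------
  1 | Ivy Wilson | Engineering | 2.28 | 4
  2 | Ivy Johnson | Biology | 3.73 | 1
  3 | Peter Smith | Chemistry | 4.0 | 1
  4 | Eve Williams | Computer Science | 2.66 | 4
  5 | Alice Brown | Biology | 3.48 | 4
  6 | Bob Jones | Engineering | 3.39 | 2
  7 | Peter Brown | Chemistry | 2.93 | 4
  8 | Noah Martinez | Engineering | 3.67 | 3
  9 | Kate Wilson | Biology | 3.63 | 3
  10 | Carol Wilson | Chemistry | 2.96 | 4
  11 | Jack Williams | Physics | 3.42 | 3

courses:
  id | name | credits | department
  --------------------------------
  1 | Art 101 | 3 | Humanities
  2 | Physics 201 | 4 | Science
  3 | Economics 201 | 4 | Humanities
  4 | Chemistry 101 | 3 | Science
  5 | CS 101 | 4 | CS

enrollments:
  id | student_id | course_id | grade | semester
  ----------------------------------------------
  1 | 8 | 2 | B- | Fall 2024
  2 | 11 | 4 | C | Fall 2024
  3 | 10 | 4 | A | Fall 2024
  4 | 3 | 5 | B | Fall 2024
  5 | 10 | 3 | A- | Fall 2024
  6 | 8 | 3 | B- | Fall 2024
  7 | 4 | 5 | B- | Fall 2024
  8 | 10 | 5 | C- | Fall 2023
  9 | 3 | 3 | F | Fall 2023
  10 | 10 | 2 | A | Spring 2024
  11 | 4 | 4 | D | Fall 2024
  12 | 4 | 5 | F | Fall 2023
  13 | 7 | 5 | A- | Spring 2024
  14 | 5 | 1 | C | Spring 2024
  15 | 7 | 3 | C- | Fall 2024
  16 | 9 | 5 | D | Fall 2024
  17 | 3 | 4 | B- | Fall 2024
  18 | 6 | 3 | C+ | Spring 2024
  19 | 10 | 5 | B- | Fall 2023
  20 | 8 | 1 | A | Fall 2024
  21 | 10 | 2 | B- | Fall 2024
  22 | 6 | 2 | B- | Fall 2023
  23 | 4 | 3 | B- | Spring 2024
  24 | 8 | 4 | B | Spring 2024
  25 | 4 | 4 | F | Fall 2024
SELECT p.name, COUNT(DISTINCT c.course_id) AS distinct_course_count FROM enrollments c JOIN students p ON c.student_id = p.id GROUP BY p.id, p.name

Execution result:
name | distinct_course_count
Peter Smith | 3
Eve Williams | 3
Alice Brown | 1
Bob Jones | 2
Peter Brown | 2
Noah Martinez | 4
Kate Wilson | 1
Carol Wilson | 4
Jack Williams | 1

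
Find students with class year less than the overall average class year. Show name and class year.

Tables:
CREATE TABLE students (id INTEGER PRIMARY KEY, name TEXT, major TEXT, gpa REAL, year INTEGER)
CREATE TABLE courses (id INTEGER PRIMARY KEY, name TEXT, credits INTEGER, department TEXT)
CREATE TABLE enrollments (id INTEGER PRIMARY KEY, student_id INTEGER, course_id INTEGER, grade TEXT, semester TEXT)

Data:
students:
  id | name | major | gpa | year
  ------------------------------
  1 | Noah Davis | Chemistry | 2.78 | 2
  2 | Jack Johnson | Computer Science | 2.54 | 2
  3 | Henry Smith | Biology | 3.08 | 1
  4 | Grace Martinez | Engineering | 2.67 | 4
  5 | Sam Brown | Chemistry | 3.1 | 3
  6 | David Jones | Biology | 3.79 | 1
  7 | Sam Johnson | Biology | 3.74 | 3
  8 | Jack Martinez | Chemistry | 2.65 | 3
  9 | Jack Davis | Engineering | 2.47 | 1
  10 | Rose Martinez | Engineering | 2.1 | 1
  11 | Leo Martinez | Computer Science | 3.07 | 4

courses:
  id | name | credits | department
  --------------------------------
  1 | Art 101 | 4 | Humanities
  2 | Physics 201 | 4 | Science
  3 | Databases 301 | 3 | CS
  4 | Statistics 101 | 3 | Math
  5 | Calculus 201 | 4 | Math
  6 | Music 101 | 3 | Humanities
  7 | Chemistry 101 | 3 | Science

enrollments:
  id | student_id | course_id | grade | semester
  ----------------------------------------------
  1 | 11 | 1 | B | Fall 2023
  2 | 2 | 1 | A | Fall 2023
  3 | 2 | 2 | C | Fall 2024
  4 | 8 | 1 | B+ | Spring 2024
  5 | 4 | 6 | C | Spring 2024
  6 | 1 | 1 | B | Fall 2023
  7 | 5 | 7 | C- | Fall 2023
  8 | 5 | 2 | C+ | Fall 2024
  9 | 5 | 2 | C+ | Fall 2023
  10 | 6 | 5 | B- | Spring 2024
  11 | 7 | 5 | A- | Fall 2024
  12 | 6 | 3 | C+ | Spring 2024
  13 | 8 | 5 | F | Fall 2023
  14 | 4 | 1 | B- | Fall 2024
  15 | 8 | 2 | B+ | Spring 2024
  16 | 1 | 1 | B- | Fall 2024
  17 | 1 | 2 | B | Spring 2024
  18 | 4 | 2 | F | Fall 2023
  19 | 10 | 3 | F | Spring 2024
SELECT name, year FROM students WHERE year < (SELECT AVG(year) FROM students)

Execution result:
name | year
Noah Davis | 2
Jack Johnson | 2
Henry Smith | 1
David Jones | 1
Jack Davis | 1
Rose Martinez | 1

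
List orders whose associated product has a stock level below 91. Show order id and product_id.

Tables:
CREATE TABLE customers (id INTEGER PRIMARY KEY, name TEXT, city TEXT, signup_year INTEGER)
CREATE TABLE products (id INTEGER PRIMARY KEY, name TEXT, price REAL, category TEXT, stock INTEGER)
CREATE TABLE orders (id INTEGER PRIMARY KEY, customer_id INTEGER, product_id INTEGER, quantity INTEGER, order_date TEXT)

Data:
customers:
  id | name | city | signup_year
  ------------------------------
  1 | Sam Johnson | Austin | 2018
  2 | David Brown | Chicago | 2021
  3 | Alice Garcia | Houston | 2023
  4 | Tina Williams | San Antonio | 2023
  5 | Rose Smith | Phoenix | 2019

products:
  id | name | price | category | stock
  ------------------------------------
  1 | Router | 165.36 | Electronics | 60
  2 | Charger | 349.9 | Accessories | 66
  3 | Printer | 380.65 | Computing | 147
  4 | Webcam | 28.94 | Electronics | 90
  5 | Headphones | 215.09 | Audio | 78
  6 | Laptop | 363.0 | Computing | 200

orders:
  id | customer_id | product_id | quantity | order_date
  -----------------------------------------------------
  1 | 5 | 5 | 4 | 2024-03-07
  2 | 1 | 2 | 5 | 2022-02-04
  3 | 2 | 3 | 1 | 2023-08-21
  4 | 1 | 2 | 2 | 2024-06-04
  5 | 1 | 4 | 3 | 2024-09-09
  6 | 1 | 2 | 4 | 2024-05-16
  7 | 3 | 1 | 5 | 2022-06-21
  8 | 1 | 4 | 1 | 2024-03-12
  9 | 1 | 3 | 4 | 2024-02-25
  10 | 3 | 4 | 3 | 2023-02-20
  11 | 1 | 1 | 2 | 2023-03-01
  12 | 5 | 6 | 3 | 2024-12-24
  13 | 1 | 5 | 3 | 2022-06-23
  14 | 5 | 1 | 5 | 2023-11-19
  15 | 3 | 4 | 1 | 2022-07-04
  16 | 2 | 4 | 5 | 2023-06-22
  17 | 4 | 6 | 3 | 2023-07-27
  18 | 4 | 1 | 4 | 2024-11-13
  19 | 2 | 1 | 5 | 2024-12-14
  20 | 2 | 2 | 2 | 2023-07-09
SELECT id, product_id FROM orders WHERE product_id IN (SELECT id FROM products WHERE stock < 91)

Execution result:
id | product_id
1 | 5
2 | 2
4 | 2
5 | 4
6 | 2
7 | 1
8 | 4
10 | 4
11 | 1
13 | 5
14 | 1
15 | 4
16 | 4
18 | 1
19 | 1
20 | 2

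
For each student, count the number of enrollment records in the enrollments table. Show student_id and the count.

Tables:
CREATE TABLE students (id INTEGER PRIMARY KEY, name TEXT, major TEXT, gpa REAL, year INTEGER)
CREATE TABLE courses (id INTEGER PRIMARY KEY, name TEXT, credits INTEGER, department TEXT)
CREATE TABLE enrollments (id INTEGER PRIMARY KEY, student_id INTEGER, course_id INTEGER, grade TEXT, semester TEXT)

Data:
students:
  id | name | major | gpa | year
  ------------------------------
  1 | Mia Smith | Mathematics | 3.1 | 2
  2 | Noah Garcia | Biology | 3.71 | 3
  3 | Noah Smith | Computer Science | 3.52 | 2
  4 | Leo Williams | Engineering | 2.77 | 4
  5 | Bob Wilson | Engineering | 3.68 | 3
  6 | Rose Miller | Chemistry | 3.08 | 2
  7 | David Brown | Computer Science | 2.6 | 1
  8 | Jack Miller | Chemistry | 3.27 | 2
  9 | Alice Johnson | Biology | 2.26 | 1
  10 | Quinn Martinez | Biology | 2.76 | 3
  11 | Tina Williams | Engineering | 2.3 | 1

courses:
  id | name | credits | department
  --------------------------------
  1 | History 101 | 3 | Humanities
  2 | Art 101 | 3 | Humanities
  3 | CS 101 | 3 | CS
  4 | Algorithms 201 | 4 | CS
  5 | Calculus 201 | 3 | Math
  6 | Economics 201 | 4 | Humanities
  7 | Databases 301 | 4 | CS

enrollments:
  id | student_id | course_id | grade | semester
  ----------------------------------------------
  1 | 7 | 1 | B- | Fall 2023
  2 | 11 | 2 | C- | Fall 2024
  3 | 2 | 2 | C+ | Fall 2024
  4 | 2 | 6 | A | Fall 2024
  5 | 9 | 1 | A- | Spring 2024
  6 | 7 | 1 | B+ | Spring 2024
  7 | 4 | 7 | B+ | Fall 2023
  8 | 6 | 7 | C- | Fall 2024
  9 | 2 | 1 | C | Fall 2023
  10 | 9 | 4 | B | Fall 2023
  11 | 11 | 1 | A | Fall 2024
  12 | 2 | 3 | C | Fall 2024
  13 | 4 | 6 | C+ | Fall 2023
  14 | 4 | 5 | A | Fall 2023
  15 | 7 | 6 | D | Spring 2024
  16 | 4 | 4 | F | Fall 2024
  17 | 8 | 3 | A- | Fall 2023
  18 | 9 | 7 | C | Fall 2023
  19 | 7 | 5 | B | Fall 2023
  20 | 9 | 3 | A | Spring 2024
SELECT student_id, COUNT(*) AS enrollment_count FROM enrollments GROUP BY student_id

Execution result:
student_id | enrollment_count
2 | 4
4 | 4
6 | 1
7 | 4
8 | 1
9 | 4
11 | 2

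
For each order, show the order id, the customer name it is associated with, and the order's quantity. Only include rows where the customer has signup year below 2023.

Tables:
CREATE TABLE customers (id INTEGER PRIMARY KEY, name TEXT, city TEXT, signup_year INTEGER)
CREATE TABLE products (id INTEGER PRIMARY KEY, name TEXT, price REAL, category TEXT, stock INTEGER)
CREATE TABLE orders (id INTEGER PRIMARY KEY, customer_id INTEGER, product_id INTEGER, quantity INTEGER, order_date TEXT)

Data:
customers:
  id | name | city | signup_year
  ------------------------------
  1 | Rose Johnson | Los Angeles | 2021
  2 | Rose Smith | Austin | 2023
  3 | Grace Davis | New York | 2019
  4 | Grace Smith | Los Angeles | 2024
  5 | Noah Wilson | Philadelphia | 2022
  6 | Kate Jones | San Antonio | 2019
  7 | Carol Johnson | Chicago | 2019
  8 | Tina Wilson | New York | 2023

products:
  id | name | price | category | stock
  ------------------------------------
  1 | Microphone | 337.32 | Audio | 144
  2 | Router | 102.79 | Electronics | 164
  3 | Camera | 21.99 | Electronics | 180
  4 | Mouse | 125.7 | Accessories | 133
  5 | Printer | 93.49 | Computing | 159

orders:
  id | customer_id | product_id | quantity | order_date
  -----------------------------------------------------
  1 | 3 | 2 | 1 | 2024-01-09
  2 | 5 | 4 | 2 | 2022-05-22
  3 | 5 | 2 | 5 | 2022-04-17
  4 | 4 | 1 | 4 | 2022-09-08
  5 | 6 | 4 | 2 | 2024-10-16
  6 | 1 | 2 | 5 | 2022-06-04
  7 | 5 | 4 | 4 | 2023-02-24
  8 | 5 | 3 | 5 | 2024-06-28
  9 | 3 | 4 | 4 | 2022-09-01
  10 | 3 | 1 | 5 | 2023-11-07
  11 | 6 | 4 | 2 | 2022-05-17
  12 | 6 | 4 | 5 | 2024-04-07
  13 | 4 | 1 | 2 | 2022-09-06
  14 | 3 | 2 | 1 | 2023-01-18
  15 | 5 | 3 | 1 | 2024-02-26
SELECT c.id, p.name AS customer, c.quantity FROM orders c JOIN customers p ON c.customer_id = p.id WHERE p.signup_year < 2023

Execution result:
id | customer | quantity
1 | Grace Davis | 1
2 | Noah Wilson | 2
3 | Noah Wilson | 5
5 | Kate Jones | 2
6 | Rose Johnson | 5
7 | Noah Wilson | 4
8 | Noah Wilson | 5
9 | Grace Davis | 4
10 | Grace Davis | 5
11 | Kate Jones | 2
12 | Kate Jones | 5
14 | Grace Davis | 1
15 | Noah Wilson | 1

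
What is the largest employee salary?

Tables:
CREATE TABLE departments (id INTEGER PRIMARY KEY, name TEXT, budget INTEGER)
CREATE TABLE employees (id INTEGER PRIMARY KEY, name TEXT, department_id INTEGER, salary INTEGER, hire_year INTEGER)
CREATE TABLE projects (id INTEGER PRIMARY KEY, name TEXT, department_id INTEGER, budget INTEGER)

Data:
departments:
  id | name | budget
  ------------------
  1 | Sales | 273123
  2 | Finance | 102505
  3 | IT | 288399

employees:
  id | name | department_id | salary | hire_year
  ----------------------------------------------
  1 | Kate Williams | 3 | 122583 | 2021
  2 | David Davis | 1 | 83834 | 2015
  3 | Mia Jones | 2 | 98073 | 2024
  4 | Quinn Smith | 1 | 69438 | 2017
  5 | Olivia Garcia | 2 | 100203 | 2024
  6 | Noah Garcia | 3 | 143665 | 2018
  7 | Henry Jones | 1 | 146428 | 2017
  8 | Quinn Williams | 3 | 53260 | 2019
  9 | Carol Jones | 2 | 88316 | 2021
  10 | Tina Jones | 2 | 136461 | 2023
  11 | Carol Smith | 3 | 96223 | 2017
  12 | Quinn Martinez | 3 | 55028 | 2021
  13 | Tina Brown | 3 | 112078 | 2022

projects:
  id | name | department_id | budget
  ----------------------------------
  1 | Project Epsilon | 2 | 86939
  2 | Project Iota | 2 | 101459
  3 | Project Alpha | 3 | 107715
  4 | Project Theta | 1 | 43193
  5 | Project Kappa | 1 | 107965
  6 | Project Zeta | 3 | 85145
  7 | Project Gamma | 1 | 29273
SELECT MAX(salary) FROM employees

Execution result:
146428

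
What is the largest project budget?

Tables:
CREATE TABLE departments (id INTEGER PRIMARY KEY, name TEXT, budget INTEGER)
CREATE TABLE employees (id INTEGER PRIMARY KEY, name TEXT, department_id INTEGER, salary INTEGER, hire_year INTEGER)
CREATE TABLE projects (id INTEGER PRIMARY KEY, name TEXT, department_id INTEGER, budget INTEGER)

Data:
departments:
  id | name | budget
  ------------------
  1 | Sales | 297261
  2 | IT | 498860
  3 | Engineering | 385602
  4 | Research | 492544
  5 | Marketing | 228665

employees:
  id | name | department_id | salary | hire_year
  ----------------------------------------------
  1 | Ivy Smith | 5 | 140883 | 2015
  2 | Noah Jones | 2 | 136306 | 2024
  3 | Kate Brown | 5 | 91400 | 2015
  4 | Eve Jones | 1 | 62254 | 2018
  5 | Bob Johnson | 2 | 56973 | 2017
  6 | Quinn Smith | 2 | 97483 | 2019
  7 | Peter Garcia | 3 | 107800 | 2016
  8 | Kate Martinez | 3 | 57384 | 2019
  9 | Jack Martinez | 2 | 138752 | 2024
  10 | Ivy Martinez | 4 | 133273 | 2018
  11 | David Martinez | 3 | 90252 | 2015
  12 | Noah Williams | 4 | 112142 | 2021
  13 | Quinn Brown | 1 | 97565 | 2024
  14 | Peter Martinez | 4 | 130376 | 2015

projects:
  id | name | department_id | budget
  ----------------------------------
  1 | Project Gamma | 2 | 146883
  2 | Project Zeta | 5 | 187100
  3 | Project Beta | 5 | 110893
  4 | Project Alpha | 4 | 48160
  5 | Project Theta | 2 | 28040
SELECT MAX(budget) FROM projects

Execution result:
187100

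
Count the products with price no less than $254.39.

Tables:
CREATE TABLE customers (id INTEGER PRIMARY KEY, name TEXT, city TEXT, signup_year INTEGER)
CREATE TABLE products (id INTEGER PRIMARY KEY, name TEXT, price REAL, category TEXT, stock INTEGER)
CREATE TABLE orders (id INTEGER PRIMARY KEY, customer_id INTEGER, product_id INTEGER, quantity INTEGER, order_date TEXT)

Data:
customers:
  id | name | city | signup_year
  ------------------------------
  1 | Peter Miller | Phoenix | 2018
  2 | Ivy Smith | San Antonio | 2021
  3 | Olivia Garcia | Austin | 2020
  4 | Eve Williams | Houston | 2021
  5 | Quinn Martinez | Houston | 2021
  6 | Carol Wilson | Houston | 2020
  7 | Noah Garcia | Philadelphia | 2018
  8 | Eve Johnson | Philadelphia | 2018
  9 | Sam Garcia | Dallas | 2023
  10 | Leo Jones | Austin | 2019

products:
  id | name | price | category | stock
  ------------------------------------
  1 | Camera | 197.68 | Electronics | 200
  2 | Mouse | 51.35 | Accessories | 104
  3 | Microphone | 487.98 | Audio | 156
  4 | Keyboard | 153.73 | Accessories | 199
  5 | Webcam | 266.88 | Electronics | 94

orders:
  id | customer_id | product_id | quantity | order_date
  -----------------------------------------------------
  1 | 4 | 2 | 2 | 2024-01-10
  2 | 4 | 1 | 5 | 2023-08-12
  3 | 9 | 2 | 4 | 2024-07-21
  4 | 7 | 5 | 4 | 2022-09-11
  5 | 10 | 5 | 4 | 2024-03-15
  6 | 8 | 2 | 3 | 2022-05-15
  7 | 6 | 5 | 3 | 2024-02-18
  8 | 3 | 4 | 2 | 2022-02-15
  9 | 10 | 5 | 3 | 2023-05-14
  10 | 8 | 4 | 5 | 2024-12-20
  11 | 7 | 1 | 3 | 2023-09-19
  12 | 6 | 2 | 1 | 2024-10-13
SELECT COUNT(*) FROM products WHERE price >= 254.39

Execution result:
2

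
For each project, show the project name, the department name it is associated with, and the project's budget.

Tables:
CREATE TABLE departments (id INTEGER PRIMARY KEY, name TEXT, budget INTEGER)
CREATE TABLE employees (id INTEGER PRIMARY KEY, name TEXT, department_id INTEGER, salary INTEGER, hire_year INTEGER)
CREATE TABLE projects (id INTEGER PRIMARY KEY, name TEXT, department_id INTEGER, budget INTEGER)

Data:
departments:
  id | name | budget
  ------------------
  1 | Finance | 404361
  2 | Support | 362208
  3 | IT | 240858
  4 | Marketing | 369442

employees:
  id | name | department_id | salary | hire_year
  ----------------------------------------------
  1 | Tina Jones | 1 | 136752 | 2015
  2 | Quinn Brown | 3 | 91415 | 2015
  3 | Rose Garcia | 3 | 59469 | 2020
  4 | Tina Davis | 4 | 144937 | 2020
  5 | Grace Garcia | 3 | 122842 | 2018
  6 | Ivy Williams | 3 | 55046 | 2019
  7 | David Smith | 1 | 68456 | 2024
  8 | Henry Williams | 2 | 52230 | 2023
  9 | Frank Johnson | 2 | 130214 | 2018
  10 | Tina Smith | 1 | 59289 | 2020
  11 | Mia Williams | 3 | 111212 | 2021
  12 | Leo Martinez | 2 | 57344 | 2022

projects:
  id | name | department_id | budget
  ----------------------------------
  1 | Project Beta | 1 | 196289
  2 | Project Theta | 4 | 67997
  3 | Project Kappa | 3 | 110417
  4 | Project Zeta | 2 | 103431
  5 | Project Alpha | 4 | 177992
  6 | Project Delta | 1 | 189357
SELECT c.name, p.name AS department, c.budget FROM projects c JOIN departments p ON c.department_id = p.id

Execution result:
name | department | budget
Project Beta | Finance | 196289
Project Theta | Marketing | 67997
Project Kappa | IT | 110417
Project Zeta | Support | 103431
Project Alpha | Marketing | 177992
Project Delta | Finance | 189357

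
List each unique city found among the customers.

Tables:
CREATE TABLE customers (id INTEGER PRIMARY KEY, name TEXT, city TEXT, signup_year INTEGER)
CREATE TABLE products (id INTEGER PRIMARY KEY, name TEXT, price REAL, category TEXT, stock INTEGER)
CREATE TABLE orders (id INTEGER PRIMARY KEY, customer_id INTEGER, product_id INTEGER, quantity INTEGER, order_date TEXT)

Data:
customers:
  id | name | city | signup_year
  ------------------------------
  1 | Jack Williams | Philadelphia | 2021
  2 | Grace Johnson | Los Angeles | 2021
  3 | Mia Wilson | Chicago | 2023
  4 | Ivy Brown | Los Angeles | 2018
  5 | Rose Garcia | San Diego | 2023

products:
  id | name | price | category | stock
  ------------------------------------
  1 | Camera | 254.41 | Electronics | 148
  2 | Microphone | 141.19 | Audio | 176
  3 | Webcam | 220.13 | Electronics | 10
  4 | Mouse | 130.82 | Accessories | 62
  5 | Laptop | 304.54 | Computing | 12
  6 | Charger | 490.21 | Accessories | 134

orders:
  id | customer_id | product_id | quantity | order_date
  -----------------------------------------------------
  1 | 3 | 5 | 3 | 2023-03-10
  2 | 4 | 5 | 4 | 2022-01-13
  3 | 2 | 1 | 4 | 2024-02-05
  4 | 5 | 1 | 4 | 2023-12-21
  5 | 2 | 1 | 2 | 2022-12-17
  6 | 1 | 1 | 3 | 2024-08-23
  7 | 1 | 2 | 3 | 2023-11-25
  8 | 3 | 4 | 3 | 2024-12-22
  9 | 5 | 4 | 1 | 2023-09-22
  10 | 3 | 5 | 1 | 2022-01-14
SELECT DISTINCT city FROM customers

Execution result:
city
Philadelphia
Los Angeles
Chicago
San Diego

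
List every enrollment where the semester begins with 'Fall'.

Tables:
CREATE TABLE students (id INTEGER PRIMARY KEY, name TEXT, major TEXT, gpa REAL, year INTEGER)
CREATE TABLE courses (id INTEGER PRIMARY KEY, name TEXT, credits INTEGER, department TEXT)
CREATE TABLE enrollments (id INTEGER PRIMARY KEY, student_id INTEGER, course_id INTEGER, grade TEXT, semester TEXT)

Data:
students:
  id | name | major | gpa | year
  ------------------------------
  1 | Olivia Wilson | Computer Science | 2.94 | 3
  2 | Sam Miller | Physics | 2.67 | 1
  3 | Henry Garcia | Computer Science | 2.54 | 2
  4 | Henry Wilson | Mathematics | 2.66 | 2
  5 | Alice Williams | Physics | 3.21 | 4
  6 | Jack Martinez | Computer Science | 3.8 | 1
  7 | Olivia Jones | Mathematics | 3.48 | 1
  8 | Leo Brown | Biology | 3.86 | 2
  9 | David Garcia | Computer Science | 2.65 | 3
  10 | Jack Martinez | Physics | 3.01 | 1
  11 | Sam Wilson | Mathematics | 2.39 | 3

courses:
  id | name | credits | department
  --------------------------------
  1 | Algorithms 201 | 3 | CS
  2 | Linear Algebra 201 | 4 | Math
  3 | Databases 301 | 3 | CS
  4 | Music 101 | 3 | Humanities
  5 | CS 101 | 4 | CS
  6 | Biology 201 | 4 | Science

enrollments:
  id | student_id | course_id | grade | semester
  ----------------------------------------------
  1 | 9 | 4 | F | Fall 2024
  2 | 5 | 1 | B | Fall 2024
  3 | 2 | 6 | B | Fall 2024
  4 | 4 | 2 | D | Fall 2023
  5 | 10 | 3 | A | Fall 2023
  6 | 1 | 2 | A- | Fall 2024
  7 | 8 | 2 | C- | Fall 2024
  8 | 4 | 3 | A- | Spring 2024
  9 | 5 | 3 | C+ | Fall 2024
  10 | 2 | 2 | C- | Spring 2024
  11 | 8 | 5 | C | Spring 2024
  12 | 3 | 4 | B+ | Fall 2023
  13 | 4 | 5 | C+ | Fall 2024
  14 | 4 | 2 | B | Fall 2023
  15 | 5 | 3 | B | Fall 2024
SELECT id, semester FROM enrollments WHERE semester LIKE 'Fall%'

Execution result:
id | semester
1 | Fall 2024
2 | Fall 2024
3 | Fall 2024
4 | Fall 2023
5 | Fall 2023
6 | Fall 2024
7 | Fall 2024
9 | Fall 2024
12 | Fall 2023
13 | Fall 2024
14 | Fall 2023
15 | Fall 2024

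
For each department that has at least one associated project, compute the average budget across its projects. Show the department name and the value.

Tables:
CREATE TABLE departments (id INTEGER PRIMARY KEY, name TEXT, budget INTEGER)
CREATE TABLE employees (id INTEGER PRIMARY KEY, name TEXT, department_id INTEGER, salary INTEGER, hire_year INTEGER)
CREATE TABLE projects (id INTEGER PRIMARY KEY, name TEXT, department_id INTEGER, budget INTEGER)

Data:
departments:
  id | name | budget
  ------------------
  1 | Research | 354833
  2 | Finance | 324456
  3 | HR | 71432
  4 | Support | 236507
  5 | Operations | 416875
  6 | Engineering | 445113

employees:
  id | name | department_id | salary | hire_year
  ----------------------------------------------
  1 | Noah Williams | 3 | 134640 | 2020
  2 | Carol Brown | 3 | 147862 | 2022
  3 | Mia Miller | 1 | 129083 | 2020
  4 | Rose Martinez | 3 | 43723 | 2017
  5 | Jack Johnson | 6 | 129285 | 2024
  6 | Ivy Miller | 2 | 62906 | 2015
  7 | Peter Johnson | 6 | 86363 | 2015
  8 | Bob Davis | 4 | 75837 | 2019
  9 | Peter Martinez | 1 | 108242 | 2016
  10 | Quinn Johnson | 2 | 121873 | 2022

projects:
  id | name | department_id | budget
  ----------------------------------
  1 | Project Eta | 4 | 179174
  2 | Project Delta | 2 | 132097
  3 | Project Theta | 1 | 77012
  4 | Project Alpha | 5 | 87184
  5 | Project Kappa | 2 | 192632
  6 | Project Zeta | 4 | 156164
SELECT p.name, AVG(c.budget) AS avg_budget FROM projects c JOIN departments p ON c.department_id = p.id GROUP BY p.id, p.name

Execution result:
name | avg_budget
Research | 77012.00
Finance | 162364.50
Support | 167669.00
Operations | 87184.00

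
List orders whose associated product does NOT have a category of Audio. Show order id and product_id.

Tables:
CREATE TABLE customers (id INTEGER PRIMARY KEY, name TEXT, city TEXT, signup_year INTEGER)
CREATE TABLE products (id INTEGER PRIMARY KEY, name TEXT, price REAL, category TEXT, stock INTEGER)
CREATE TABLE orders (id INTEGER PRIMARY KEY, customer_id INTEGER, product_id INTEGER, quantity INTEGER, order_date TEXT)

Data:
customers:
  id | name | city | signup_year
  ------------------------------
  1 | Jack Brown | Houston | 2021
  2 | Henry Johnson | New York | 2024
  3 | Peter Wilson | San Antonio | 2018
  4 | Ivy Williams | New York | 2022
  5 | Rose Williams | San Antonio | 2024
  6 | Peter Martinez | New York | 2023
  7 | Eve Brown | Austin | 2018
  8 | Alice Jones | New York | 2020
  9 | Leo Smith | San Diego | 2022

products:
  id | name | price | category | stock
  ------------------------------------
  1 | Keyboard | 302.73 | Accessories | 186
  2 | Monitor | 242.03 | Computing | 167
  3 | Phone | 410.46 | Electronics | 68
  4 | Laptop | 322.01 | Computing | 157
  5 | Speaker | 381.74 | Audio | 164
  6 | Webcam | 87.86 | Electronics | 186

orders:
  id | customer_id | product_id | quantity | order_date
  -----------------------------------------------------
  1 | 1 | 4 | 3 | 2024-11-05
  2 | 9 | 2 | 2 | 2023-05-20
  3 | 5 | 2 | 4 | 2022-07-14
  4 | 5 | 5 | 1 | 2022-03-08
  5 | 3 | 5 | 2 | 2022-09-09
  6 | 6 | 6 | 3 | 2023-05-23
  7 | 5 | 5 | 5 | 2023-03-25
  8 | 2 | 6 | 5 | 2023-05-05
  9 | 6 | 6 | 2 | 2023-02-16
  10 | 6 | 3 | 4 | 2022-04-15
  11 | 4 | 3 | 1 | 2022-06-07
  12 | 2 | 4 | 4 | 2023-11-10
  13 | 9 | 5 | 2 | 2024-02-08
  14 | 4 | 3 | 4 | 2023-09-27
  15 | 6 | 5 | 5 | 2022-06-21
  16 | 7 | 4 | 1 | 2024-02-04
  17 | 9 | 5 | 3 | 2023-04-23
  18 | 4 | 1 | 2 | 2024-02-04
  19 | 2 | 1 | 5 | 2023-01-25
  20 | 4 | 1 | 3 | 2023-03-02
SELECT id, product_id FROM orders WHERE product_id NOT IN (SELECT id FROM products WHERE category = 'Audio')

Execution result:
id | product_id
1 | 4
2 | 2
3 | 2
6 | 6
8 | 6
9 | 6
10 | 3
11 | 3
12 | 4
14 | 3
16 | 4
18 | 1
19 | 1
20 | 1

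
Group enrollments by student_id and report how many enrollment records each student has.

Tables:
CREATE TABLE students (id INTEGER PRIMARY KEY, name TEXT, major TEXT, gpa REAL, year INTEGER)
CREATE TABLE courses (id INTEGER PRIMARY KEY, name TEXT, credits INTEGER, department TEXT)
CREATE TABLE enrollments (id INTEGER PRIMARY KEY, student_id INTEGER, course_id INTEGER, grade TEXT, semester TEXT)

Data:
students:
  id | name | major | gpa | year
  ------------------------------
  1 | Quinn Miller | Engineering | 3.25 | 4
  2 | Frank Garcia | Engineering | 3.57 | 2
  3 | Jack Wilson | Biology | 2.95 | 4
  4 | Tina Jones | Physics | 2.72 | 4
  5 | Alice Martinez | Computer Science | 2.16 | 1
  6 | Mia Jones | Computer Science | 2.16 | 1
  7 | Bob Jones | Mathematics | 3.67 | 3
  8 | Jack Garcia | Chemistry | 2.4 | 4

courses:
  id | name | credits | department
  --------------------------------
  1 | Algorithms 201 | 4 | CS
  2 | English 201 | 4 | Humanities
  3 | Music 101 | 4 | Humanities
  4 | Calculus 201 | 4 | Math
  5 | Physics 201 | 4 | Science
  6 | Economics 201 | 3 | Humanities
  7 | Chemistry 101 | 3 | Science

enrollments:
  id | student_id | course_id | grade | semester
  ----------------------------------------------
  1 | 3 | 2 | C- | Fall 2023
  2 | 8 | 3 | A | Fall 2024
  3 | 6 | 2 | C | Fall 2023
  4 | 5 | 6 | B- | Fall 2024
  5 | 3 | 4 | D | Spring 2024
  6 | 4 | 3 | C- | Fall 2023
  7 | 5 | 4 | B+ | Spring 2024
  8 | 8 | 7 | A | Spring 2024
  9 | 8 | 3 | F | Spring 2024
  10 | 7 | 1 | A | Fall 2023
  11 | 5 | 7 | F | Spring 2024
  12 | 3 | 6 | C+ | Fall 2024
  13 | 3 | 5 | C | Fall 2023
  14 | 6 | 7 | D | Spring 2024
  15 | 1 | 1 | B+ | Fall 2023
SELECT student_id, COUNT(*) AS enrollment_count FROM enrollments GROUP BY student_id

Execution result:
student_id | enrollment_count
1 | 1
3 | 4
4 | 1
5 | 3
6 | 2
7 | 1
8 | 3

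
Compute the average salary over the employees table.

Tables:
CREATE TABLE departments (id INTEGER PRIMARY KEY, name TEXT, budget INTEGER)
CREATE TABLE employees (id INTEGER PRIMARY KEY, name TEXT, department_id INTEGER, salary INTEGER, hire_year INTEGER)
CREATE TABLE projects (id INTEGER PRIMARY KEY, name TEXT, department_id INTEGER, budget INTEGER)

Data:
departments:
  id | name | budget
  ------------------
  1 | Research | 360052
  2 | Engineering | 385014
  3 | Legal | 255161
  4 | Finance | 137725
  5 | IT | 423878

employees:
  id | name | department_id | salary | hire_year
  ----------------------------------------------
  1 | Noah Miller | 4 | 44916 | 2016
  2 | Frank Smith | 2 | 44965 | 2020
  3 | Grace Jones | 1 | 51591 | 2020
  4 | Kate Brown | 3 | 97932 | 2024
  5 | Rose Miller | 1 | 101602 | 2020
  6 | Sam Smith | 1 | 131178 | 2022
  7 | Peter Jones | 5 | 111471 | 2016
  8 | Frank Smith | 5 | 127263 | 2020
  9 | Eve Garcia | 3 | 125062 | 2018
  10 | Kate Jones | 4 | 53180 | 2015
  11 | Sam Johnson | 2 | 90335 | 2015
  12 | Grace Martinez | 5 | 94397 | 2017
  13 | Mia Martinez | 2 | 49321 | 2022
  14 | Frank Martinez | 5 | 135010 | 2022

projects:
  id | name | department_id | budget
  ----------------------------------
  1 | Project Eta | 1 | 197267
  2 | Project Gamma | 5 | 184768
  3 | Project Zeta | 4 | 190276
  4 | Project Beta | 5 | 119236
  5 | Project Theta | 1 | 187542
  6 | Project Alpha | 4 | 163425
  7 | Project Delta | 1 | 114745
SELECT AVG(salary) FROM employees

Execution result:
89873.07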